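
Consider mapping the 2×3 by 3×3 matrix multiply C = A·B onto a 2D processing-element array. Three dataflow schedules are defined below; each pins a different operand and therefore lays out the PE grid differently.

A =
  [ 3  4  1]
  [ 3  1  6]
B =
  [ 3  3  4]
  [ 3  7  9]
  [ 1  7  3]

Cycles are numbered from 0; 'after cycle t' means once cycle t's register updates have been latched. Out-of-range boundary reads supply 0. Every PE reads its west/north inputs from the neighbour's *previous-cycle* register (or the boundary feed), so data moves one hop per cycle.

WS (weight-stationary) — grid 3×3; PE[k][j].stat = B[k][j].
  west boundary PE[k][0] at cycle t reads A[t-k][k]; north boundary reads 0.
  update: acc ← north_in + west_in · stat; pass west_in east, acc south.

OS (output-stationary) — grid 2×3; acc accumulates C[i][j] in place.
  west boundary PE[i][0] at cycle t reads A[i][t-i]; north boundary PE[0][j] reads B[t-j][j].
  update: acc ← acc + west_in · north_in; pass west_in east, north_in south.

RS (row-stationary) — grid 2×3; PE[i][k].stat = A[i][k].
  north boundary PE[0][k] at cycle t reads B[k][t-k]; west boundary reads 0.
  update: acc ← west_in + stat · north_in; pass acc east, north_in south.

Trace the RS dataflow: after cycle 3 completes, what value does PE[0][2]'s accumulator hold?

PE[0][2].acc = 44

Tracing RS — 2×3 array, target PE[0][2]:
  c0 r0c1: 0 / 0 / 0
  c0 r0c2: 0 / 0 / 0
  c1 r0c1: 21 / 21 / 3
  c1 r0c2: 0 / 0 / 0
  c2 r0c1: 37 / 37 / 7
  c2 r0c2: 22 / 22 / 1
  c3 r0c1: 48 / 48 / 9
  c3 r0c2: 44 / 44 / 7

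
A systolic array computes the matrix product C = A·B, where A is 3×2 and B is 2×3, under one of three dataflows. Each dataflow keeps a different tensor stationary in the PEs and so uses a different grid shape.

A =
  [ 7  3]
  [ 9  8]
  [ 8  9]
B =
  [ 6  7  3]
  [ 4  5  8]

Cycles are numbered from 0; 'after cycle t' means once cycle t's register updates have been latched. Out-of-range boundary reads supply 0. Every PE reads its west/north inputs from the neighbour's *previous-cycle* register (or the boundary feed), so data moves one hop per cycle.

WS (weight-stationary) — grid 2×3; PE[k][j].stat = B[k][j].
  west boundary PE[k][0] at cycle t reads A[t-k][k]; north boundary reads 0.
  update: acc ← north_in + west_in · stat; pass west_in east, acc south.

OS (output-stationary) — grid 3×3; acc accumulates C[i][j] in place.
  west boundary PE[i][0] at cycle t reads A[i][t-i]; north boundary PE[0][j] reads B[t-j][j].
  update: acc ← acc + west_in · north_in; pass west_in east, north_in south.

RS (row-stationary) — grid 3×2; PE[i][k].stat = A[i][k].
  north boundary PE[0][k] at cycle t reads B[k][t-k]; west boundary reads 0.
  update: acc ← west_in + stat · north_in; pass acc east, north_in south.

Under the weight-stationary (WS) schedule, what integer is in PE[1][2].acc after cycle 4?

WS (2×3). Following PE[1][2] plus its west/north inputs:
  cycle 0: PE[0][2] → acc 0, east 0, south 0
  cycle 0: PE[1][1] → acc 0, east 0, south 0
  cycle 0: PE[1][2] → acc 0, east 0, south 0
  cycle 1: PE[0][2] → acc 0, east 0, south 0
  cycle 1: PE[1][1] → acc 0, east 0, south 0
  cycle 1: PE[1][2] → acc 0, east 0, south 0
  cycle 2: PE[0][2] → acc 21, east 7, south 21
  cycle 2: PE[1][1] → acc 64, east 3, south 64
  cycle 2: PE[1][2] → acc 0, east 0, south 0
  cycle 3: PE[0][2] → acc 27, east 9, south 27
  cycle 3: PE[1][1] → acc 103, east 8, south 103
  cycle 3: PE[1][2] → acc 45, east 3, south 45
  cycle 4: PE[0][2] → acc 24, east 8, south 24
  cycle 4: PE[1][1] → acc 101, east 9, south 101
  cycle 4: PE[1][2] → acc 91, east 8, south 91

PE[1][2].acc = 91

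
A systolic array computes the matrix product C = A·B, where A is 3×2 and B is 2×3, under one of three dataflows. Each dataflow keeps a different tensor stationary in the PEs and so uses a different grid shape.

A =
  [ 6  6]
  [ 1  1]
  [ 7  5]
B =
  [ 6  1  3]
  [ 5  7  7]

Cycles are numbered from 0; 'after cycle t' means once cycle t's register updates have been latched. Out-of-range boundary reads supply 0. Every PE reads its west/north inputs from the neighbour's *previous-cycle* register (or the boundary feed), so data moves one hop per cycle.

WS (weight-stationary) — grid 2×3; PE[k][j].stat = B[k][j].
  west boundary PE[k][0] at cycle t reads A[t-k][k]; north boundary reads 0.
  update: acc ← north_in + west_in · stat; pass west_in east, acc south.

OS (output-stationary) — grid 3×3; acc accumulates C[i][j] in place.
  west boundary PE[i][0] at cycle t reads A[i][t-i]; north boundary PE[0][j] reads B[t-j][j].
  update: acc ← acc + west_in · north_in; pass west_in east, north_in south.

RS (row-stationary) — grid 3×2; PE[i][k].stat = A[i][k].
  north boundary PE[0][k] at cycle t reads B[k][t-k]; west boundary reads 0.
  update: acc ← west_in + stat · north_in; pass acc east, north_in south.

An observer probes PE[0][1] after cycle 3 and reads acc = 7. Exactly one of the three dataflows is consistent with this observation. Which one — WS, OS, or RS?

WS [2×3] PE[0][1] across cycles:
  after 0 — PE[0][1] acc=0, pass-E 0, pass-S 0
  after 1 — PE[0][1] acc=6, pass-E 6, pass-S 6
  after 2 — PE[0][1] acc=1, pass-E 1, pass-S 1
  after 3 — PE[0][1] acc=7, pass-E 7, pass-S 7
OS [3×3] PE[0][1] across cycles:
  after 0 — PE[0][1] acc=0, pass-E 0, pass-S 0
  after 1 — PE[0][1] acc=6, pass-E 6, pass-S 1
  after 2 — PE[0][1] acc=48, pass-E 6, pass-S 7
  after 3 — PE[0][1] acc=48, pass-E 0, pass-S 0
RS [3×2] PE[0][1] across cycles:
  after 0 — PE[0][1] acc=0, pass-E 0, pass-S 0
  after 1 — PE[0][1] acc=66, pass-E 66, pass-S 5
  after 2 — PE[0][1] acc=48, pass-E 48, pass-S 7
  after 3 — PE[0][1] acc=60, pass-E 60, pass-S 7

dataflow = WS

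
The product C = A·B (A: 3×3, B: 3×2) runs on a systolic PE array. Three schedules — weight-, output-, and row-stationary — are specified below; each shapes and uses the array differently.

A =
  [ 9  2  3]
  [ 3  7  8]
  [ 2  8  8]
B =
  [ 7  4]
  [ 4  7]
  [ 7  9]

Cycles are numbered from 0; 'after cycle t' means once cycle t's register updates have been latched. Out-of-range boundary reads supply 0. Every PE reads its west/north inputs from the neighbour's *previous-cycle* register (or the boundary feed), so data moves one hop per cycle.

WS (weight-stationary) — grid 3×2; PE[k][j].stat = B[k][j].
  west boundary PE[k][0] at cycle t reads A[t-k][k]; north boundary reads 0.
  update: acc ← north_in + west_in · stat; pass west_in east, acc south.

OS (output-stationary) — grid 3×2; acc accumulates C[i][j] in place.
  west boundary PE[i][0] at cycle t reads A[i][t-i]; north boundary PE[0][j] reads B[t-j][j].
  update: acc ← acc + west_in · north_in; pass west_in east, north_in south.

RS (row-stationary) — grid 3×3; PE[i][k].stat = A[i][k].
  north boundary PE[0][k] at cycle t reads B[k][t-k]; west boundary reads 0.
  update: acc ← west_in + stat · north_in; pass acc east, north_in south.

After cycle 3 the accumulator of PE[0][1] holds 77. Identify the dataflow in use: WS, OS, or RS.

dataflow = OS

WS [3×2] PE[0][1] across cycles:
  0: (0,1).acc=0  regs=<0,0>
  1: (0,1).acc=36  regs=<9,36>
  2: (0,1).acc=12  regs=<3,12>
  3: (0,1).acc=8  regs=<2,8>
OS [3×2] PE[0][1] across cycles:
  0: (0,1).acc=0  regs=<0,0>
  1: (0,1).acc=36  regs=<9,4>
  2: (0,1).acc=50  regs=<2,7>
  3: (0,1).acc=77  regs=<3,9>
RS [3×3] PE[0][1] across cycles:
  0: (0,1).acc=0  regs=<0,0>
  1: (0,1).acc=71  regs=<71,4>
  2: (0,1).acc=50  regs=<50,7>
  3: (0,1).acc=0  regs=<0,0>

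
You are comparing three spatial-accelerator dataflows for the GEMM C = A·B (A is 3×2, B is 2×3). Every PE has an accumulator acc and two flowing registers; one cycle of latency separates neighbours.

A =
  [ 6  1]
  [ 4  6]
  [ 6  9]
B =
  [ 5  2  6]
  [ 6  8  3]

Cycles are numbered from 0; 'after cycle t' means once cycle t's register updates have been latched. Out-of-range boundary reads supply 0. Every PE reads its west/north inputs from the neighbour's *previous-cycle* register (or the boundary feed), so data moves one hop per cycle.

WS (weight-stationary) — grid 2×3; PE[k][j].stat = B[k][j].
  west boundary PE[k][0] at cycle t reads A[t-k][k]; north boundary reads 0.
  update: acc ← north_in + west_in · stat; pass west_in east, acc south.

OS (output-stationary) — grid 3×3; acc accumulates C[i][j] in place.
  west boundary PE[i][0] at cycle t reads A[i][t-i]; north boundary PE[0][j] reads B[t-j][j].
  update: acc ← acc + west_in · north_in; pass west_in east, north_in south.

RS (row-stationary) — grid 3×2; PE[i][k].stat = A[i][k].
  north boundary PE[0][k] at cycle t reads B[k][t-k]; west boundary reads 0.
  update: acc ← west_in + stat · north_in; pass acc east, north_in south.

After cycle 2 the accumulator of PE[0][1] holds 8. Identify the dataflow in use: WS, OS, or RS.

dataflow = WS

WS (2×3 grid), PE[0][1]:
  step 0 · PE0,1: acc=0; fwd→0 fwd↓0
  step 1 · PE0,1: acc=12; fwd→6 fwd↓12
  step 2 · PE0,1: acc=8; fwd→4 fwd↓8
OS (3×3 grid), PE[0][1]:
  step 0 · PE0,1: acc=0; fwd→0 fwd↓0
  step 1 · PE0,1: acc=12; fwd→6 fwd↓2
  step 2 · PE0,1: acc=20; fwd→1 fwd↓8
RS (3×2 grid), PE[0][1]:
  step 0 · PE0,1: acc=0; fwd→0 fwd↓0
  step 1 · PE0,1: acc=36; fwd→36 fwd↓6
  step 2 · PE0,1: acc=20; fwd→20 fwd↓8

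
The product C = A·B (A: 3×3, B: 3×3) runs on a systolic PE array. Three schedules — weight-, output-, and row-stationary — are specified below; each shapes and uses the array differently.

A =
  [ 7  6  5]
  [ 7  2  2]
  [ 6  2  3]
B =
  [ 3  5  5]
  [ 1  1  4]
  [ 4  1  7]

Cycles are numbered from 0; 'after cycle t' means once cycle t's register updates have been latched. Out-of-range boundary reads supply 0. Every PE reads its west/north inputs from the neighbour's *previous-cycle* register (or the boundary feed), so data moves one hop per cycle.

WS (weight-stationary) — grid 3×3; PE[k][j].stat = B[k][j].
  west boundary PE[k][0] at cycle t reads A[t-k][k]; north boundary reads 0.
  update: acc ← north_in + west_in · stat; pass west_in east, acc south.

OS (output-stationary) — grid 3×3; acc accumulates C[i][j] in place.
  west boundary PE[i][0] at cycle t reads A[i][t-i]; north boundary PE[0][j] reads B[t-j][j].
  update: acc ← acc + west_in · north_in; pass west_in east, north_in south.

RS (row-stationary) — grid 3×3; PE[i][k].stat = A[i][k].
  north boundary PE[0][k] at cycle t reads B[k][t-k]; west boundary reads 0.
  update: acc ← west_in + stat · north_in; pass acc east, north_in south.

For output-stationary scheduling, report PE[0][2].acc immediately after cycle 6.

OS (3×3). Following PE[0][2] plus its west/north inputs:
  0: (0,1).acc=0  regs=<0,0>
  0: (0,2).acc=0  regs=<0,0>
  1: (0,1).acc=35  regs=<7,5>
  1: (0,2).acc=0  regs=<0,0>
  2: (0,1).acc=41  regs=<6,1>
  2: (0,2).acc=35  regs=<7,5>
  3: (0,1).acc=46  regs=<5,1>
  3: (0,2).acc=59  regs=<6,4>
  4: (0,1).acc=46  regs=<0,0>
  4: (0,2).acc=94  regs=<5,7>
  5: (0,1).acc=46  regs=<0,0>
  5: (0,2).acc=94  regs=<0,0>
  6: (0,1).acc=46  regs=<0,0>
  6: (0,2).acc=94  regs=<0,0>

PE[0][2].acc = 94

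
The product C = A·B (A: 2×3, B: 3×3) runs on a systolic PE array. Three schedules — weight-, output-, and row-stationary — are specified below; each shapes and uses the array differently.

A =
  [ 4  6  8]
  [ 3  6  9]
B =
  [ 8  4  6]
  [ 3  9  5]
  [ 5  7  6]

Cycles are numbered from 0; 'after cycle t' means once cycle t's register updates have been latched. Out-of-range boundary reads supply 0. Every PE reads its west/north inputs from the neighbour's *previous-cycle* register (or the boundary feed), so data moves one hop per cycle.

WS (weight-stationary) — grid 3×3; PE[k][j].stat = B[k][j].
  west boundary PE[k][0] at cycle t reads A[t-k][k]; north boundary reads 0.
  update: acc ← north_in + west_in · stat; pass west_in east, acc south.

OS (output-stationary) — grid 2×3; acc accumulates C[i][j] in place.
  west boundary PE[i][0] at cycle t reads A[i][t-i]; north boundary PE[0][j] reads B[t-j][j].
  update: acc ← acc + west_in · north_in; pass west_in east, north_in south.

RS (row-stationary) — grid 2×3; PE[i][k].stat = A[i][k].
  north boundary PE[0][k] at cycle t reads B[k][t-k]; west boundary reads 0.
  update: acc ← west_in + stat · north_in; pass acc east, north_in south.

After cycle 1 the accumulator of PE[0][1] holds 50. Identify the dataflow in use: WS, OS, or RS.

dataflow = RS

WS (3×3 grid), PE[0][1]:
  [0] (0,1) acc=0 (h:0 v:0)
  [1] (0,1) acc=16 (h:4 v:16)
OS (2×3 grid), PE[0][1]:
  [0] (0,1) acc=0 (h:0 v:0)
  [1] (0,1) acc=16 (h:4 v:4)
RS (2×3 grid), PE[0][1]:
  [0] (0,1) acc=0 (h:0 v:0)
  [1] (0,1) acc=50 (h:50 v:3)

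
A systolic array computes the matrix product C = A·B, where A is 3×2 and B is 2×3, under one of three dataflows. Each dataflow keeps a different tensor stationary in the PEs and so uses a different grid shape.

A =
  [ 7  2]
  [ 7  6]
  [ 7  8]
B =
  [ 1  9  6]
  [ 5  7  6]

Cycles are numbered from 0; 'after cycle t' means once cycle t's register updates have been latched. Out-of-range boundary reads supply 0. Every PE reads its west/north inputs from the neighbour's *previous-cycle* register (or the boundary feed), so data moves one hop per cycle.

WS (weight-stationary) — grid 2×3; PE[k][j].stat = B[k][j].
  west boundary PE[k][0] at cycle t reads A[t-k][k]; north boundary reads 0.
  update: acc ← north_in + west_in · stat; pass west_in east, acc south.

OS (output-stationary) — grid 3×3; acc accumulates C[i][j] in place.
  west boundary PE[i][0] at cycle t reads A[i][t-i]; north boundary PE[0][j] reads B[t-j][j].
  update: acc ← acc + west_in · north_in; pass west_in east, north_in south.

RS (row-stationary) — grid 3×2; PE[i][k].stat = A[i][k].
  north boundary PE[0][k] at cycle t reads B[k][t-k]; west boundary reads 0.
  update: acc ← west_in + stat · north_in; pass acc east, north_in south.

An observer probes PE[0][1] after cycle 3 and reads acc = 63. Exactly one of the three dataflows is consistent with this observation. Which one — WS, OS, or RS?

dataflow = WS

WS [2×3] PE[0][1] across cycles:
  step 0 · PE0,1: acc=0; fwd→0 fwd↓0
  step 1 · PE0,1: acc=63; fwd→7 fwd↓63
  step 2 · PE0,1: acc=63; fwd→7 fwd↓63
  step 3 · PE0,1: acc=63; fwd→7 fwd↓63
OS [3×3] PE[0][1] across cycles:
  step 0 · PE0,1: acc=0; fwd→0 fwd↓0
  step 1 · PE0,1: acc=63; fwd→7 fwd↓9
  step 2 · PE0,1: acc=77; fwd→2 fwd↓7
  step 3 · PE0,1: acc=77; fwd→0 fwd↓0
RS [3×2] PE[0][1] across cycles:
  step 0 · PE0,1: acc=0; fwd→0 fwd↓0
  step 1 · PE0,1: acc=17; fwd→17 fwd↓5
  step 2 · PE0,1: acc=77; fwd→77 fwd↓7
  step 3 · PE0,1: acc=54; fwd→54 fwd↓6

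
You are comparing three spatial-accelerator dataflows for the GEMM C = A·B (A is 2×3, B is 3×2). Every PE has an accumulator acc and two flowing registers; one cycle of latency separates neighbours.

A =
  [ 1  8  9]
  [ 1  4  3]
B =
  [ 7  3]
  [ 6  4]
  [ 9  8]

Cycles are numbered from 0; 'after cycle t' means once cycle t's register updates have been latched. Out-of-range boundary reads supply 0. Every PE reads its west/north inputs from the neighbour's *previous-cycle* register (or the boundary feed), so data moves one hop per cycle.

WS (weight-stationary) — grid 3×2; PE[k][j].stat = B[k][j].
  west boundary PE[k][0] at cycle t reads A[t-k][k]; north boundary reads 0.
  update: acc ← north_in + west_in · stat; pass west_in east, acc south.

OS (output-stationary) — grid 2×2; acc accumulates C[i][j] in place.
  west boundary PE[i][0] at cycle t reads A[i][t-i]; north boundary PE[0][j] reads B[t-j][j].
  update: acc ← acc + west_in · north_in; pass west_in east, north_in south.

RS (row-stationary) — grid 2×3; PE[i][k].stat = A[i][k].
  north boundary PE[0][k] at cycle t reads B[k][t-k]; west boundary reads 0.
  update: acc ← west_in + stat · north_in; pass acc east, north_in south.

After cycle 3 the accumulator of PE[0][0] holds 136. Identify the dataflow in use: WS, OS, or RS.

dataflow = OS

Under WS (3×2), PE[0][0]:
  after 0 — PE[0][0] acc=7, pass-E 1, pass-S 7
  after 1 — PE[0][0] acc=7, pass-E 1, pass-S 7
  after 2 — PE[0][0] acc=0, pass-E 0, pass-S 0
  after 3 — PE[0][0] acc=0, pass-E 0, pass-S 0
Under OS (2×2), PE[0][0]:
  after 0 — PE[0][0] acc=7, pass-E 1, pass-S 7
  after 1 — PE[0][0] acc=55, pass-E 8, pass-S 6
  after 2 — PE[0][0] acc=136, pass-E 9, pass-S 9
  after 3 — PE[0][0] acc=136, pass-E 0, pass-S 0
Under RS (2×3), PE[0][0]:
  after 0 — PE[0][0] acc=7, pass-E 7, pass-S 7
  after 1 — PE[0][0] acc=3, pass-E 3, pass-S 3
  after 2 — PE[0][0] acc=0, pass-E 0, pass-S 0
  after 3 — PE[0][0] acc=0, pass-E 0, pass-S 0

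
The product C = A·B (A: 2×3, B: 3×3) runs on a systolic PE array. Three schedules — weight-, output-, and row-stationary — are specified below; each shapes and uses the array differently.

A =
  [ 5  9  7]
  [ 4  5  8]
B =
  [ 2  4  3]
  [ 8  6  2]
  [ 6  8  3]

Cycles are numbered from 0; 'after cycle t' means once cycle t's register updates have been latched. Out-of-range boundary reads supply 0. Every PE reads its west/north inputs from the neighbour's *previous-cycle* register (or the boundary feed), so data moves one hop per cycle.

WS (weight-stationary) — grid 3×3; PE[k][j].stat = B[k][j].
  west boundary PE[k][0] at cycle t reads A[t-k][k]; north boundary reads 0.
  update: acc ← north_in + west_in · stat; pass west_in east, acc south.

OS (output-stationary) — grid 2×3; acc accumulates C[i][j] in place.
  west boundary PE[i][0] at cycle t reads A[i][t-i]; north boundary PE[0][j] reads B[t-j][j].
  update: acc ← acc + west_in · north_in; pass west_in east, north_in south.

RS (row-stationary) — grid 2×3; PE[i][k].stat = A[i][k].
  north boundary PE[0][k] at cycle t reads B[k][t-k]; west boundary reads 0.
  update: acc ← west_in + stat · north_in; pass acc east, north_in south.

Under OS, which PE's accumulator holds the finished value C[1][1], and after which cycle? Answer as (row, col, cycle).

(row, col, cycle) = (1, 1, 4)

Under OS, C[1][1] lands at PE[1][1]:
  [0] (1,1) acc=0 (h:0 v:0)
  [1] (1,1) acc=0 (h:0 v:0)
  [2] (1,1) acc=16 (h:4 v:4)
  [3] (1,1) acc=46 (h:5 v:6)
  [4] (1,1) acc=110 (h:8 v:8)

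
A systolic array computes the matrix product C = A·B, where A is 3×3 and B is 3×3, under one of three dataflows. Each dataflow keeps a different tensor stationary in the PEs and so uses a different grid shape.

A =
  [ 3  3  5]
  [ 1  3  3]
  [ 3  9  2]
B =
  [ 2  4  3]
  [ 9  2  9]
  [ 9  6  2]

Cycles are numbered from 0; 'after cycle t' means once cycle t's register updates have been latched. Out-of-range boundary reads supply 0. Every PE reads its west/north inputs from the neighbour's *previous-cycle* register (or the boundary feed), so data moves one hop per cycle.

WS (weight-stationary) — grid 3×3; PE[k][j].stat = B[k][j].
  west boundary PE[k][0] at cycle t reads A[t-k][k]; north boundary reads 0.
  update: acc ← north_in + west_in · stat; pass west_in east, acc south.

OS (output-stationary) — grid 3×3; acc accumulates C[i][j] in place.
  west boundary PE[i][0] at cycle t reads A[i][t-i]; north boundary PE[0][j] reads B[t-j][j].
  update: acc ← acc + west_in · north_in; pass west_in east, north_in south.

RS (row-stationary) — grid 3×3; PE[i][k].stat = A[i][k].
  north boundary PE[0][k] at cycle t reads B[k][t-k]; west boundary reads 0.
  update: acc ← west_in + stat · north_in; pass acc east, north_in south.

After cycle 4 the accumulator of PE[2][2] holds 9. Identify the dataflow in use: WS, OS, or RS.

dataflow = OS

— WS: 3×3; PE[2][2] trace:
  after 0 — PE[2][2] acc=0, pass-E 0, pass-S 0
  after 1 — PE[2][2] acc=0, pass-E 0, pass-S 0
  after 2 — PE[2][2] acc=0, pass-E 0, pass-S 0
  after 3 — PE[2][2] acc=0, pass-E 0, pass-S 0
  after 4 — PE[2][2] acc=46, pass-E 5, pass-S 46
— OS: 3×3; PE[2][2] trace:
  after 0 — PE[2][2] acc=0, pass-E 0, pass-S 0
  after 1 — PE[2][2] acc=0, pass-E 0, pass-S 0
  after 2 — PE[2][2] acc=0, pass-E 0, pass-S 0
  after 3 — PE[2][2] acc=0, pass-E 0, pass-S 0
  after 4 — PE[2][2] acc=9, pass-E 3, pass-S 3
— RS: 3×3; PE[2][2] trace:
  after 0 — PE[2][2] acc=0, pass-E 0, pass-S 0
  after 1 — PE[2][2] acc=0, pass-E 0, pass-S 0
  after 2 — PE[2][2] acc=0, pass-E 0, pass-S 0
  after 3 — PE[2][2] acc=0, pass-E 0, pass-S 0
  after 4 — PE[2][2] acc=105, pass-E 105, pass-S 9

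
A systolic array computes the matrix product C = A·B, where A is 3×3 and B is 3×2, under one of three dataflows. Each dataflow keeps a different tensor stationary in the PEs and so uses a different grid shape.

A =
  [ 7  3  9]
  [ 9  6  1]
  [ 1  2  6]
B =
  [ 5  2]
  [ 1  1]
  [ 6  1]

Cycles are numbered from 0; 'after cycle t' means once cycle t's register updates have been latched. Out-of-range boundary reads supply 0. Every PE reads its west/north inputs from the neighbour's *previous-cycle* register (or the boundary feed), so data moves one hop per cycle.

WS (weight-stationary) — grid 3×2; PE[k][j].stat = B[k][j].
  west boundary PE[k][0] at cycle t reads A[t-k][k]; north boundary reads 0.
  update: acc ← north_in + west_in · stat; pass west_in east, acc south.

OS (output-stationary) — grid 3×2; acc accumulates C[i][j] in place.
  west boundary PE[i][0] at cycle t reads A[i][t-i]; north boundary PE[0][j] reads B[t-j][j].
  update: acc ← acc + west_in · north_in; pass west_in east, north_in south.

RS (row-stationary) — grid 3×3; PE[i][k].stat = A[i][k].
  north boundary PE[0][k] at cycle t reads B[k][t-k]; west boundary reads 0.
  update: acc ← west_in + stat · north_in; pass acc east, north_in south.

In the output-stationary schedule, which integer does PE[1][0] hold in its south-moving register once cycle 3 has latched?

OS (3×2). Following PE[1][0] plus its west/north inputs:
  [0] (0,0) acc=35 (h:7 v:5)
  [0] (1,0) acc=0 (h:0 v:0)
  [1] (0,0) acc=38 (h:3 v:1)
  [1] (1,0) acc=45 (h:9 v:5)
  [2] (0,0) acc=92 (h:9 v:6)
  [2] (1,0) acc=51 (h:6 v:1)
  [3] (0,0) acc=92 (h:0 v:0)
  [3] (1,0) acc=57 (h:1 v:6)

register = 6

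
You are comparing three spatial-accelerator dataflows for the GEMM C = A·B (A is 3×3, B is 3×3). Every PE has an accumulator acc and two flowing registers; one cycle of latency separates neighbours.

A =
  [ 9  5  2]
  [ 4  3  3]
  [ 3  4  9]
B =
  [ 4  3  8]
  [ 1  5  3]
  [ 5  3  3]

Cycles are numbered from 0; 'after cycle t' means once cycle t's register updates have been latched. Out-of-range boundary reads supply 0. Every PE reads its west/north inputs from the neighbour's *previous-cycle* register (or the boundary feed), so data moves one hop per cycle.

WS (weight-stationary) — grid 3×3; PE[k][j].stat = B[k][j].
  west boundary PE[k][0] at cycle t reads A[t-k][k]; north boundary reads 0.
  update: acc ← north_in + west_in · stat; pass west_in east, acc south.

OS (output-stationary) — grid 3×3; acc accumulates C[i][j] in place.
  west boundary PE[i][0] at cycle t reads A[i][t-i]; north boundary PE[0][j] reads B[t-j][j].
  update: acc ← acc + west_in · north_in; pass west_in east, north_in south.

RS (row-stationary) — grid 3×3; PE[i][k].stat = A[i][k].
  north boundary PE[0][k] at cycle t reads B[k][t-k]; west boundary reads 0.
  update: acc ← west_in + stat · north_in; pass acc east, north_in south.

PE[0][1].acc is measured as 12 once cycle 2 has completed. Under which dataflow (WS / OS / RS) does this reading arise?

WS [3×3] PE[0][1] across cycles:
  after 0 — PE[0][1] acc=0, pass-E 0, pass-S 0
  after 1 — PE[0][1] acc=27, pass-E 9, pass-S 27
  after 2 — PE[0][1] acc=12, pass-E 4, pass-S 12
OS [3×3] PE[0][1] across cycles:
  after 0 — PE[0][1] acc=0, pass-E 0, pass-S 0
  after 1 — PE[0][1] acc=27, pass-E 9, pass-S 3
  after 2 — PE[0][1] acc=52, pass-E 5, pass-S 5
RS [3×3] PE[0][1] across cycles:
  after 0 — PE[0][1] acc=0, pass-E 0, pass-S 0
  after 1 — PE[0][1] acc=41, pass-E 41, pass-S 1
  after 2 — PE[0][1] acc=52, pass-E 52, pass-S 5

dataflow = WS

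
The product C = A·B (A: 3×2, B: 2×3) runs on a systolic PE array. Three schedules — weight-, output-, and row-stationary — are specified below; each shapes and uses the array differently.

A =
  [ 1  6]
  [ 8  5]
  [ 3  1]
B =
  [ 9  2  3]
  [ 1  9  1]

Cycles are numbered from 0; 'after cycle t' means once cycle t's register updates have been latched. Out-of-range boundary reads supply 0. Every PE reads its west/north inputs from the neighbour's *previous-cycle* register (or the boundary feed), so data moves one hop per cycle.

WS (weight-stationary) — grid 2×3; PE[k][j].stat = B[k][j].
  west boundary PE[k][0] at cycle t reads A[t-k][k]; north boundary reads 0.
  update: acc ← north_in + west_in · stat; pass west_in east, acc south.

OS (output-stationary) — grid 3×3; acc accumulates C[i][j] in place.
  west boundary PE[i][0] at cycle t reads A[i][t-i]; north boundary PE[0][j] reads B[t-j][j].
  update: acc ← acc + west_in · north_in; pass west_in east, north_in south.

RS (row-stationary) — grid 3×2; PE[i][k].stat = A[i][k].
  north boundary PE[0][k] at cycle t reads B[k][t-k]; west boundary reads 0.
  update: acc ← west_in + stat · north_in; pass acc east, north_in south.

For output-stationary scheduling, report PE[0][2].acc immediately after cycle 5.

PE[0][2].acc = 9

OS on a 3×3 grid — tracing PE[0][2] and its feeders:
  t=0 PE[0][1]: acc=0 h=0 v=0
  t=0 PE[0][2]: acc=0 h=0 v=0
  t=1 PE[0][1]: acc=2 h=1 v=2
  t=1 PE[0][2]: acc=0 h=0 v=0
  t=2 PE[0][1]: acc=56 h=6 v=9
  t=2 PE[0][2]: acc=3 h=1 v=3
  t=3 PE[0][1]: acc=56 h=0 v=0
  t=3 PE[0][2]: acc=9 h=6 v=1
  t=4 PE[0][1]: acc=56 h=0 v=0
  t=4 PE[0][2]: acc=9 h=0 v=0
  t=5 PE[0][1]: acc=56 h=0 v=0
  t=5 PE[0][2]: acc=9 h=0 v=0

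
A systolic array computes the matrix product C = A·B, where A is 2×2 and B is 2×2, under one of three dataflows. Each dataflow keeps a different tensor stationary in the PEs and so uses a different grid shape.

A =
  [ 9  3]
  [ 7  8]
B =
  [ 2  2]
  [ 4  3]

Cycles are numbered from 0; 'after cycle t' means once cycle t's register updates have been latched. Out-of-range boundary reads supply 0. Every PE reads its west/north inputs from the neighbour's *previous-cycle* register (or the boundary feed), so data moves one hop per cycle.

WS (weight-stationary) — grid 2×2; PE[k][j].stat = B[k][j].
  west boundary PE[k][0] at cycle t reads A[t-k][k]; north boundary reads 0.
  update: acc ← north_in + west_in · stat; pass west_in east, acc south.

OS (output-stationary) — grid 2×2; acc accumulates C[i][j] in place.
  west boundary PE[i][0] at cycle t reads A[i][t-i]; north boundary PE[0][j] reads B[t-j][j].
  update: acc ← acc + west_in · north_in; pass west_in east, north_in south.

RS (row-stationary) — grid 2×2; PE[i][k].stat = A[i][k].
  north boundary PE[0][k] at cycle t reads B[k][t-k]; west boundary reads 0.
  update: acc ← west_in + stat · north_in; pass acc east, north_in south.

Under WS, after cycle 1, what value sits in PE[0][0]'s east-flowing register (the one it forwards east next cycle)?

WS on a 2×2 grid — tracing PE[0][0] and its feeders:
  t=0 PE[0][0]: acc=18 h=9 v=18
  t=1 PE[0][0]: acc=14 h=7 v=14

register = 7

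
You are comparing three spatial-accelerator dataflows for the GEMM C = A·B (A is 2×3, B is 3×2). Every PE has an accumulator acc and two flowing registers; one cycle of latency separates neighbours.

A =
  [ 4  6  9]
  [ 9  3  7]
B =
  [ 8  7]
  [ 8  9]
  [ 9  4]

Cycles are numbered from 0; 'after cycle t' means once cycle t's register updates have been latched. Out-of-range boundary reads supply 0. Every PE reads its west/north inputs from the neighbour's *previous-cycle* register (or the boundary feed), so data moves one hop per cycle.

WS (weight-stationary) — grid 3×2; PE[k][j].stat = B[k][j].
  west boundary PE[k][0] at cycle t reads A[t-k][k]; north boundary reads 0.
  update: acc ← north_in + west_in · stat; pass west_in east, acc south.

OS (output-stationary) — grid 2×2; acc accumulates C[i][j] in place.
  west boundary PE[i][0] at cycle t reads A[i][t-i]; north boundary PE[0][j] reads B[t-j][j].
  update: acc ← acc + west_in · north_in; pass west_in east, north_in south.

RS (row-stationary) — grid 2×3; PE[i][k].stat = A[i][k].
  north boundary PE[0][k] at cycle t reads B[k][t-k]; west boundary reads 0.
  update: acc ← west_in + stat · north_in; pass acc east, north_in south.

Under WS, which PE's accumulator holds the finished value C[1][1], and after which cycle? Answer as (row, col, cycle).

WS — PE[2][1] is where C[1][1] collects:
  cycle 0: PE[2][1] → acc 0, east 0, south 0
  cycle 1: PE[2][1] → acc 0, east 0, south 0
  cycle 2: PE[2][1] → acc 0, east 0, south 0
  cycle 3: PE[2][1] → acc 118, east 9, south 118
  cycle 4: PE[2][1] → acc 118, east 7, south 118

(row, col, cycle) = (2, 1, 4)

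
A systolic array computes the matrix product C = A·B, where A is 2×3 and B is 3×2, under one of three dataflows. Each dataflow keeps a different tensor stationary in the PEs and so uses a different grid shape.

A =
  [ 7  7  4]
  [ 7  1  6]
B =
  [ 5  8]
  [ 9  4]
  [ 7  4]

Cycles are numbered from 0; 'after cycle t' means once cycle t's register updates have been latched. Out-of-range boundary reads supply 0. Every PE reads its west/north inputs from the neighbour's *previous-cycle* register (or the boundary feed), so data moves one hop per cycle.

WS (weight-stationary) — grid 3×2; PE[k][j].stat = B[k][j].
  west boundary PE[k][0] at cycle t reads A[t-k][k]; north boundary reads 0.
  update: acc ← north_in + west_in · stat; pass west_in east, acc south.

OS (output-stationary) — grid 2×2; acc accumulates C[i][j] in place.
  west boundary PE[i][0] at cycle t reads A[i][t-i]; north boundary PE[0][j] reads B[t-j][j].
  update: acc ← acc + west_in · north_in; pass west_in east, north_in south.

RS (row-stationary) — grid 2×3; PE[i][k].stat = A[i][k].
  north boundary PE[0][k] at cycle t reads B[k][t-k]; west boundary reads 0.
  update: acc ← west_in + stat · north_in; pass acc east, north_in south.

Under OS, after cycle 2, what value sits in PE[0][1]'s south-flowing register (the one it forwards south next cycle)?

register = 4

OS 2×2: PE[0][1] cycle-by-cycle (with neighbour feeds):
  @0  [0,0]  acc 35  |  →7  ↓5
  @0  [0,1]  acc 0  |  →0  ↓0
  @1  [0,0]  acc 98  |  →7  ↓9
  @1  [0,1]  acc 56  |  →7  ↓8
  @2  [0,0]  acc 126  |  →4  ↓7
  @2  [0,1]  acc 84  |  →7  ↓4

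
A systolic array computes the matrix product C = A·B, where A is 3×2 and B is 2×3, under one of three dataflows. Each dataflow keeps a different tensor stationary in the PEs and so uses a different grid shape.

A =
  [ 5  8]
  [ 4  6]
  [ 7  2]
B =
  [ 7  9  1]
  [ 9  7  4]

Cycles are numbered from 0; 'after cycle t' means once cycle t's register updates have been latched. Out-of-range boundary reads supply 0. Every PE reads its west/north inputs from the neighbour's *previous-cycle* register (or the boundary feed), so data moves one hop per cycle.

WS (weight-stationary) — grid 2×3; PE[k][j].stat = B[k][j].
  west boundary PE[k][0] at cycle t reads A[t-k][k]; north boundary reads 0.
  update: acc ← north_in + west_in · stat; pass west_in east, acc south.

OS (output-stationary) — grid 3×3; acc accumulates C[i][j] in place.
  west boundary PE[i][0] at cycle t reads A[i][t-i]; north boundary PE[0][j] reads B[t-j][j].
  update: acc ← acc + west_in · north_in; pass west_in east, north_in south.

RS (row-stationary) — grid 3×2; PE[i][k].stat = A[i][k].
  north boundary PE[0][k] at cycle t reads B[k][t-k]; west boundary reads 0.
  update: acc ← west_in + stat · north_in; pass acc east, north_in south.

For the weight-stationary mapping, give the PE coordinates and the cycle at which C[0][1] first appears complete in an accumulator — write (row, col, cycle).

(row, col, cycle) = (1, 1, 2)

WS — PE[1][1] is where C[0][1] collects:
  c0 r1c1: 0 / 0 / 0
  c1 r1c1: 0 / 0 / 0
  c2 r1c1: 101 / 8 / 101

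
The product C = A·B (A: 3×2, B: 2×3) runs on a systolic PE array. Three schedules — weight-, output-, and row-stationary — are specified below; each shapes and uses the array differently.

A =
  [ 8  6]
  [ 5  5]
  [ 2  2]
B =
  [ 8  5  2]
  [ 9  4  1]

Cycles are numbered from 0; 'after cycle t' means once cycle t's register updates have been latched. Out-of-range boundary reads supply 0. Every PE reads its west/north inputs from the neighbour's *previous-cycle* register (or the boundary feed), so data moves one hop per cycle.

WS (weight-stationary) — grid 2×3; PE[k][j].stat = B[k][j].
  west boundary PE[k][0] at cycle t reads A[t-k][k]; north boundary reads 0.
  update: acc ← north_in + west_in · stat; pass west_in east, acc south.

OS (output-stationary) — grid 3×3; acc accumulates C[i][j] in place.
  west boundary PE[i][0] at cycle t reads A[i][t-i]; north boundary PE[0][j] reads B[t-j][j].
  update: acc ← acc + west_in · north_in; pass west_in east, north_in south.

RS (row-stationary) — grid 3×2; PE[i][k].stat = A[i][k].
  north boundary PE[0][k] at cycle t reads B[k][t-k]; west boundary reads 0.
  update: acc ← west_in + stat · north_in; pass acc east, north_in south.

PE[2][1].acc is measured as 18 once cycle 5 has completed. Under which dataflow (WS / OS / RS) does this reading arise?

dataflow = OS

WS (2×3): PE[2][1] does not exist.
OS [3×3] PE[2][1] across cycles:
  @0  [2,1]  acc 0  |  →0  ↓0
  @1  [2,1]  acc 0  |  →0  ↓0
  @2  [2,1]  acc 0  |  →0  ↓0
  @3  [2,1]  acc 10  |  →2  ↓5
  @4  [2,1]  acc 18  |  →2  ↓4
  @5  [2,1]  acc 18  |  →0  ↓0
RS [3×2] PE[2][1] across cycles:
  @0  [2,1]  acc 0  |  →0  ↓0
  @1  [2,1]  acc 0  |  →0  ↓0
  @2  [2,1]  acc 0  |  →0  ↓0
  @3  [2,1]  acc 34  |  →34  ↓9
  @4  [2,1]  acc 18  |  →18  ↓4
  @5  [2,1]  acc 6  |  →6  ↓1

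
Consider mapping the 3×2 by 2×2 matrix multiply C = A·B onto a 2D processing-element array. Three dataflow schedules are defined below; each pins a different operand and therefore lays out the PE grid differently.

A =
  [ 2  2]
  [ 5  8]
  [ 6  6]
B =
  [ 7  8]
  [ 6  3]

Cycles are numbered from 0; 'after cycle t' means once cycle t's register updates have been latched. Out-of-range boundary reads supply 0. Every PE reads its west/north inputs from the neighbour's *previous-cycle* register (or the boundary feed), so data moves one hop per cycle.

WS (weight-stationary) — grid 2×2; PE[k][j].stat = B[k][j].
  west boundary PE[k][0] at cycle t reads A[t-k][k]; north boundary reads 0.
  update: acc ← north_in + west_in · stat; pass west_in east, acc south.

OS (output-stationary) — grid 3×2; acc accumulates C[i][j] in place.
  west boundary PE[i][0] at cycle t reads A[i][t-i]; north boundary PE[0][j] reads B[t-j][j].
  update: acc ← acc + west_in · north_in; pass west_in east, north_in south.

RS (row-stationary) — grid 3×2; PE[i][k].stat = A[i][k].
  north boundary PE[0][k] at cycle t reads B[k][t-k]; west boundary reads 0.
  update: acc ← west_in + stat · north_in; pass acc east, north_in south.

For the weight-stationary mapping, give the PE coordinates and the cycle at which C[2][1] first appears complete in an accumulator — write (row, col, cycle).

(row, col, cycle) = (1, 1, 4)

WS: C[2][1] accumulates in PE[1][1]:
  0: (1,1).acc=0  regs=<0,0>
  1: (1,1).acc=0  regs=<0,0>
  2: (1,1).acc=22  regs=<2,22>
  3: (1,1).acc=64  regs=<8,64>
  4: (1,1).acc=66  regs=<6,66>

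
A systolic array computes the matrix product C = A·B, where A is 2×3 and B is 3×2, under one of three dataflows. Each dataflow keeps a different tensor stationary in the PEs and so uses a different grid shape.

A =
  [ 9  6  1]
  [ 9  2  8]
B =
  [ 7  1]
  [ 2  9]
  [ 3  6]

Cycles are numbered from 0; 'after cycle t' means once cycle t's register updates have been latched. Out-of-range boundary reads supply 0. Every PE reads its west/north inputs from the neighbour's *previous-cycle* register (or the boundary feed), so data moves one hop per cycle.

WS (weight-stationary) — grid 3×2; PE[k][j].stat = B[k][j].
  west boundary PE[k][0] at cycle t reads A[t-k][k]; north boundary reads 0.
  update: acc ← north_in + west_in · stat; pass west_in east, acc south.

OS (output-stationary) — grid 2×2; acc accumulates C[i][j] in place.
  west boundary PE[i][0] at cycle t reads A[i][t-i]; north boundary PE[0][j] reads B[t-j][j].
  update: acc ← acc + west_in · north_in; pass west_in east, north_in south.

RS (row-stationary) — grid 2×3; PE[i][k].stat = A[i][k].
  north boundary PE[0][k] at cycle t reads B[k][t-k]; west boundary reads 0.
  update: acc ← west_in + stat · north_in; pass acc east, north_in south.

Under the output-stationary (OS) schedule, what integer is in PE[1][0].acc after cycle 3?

PE[1][0].acc = 91

Tracing OS — 2×2 array, target PE[1][0]:
  0: (0,0).acc=63  regs=<9,7>
  0: (1,0).acc=0  regs=<0,0>
  1: (0,0).acc=75  regs=<6,2>
  1: (1,0).acc=63  regs=<9,7>
  2: (0,0).acc=78  regs=<1,3>
  2: (1,0).acc=67  regs=<2,2>
  3: (0,0).acc=78  regs=<0,0>
  3: (1,0).acc=91  regs=<8,3>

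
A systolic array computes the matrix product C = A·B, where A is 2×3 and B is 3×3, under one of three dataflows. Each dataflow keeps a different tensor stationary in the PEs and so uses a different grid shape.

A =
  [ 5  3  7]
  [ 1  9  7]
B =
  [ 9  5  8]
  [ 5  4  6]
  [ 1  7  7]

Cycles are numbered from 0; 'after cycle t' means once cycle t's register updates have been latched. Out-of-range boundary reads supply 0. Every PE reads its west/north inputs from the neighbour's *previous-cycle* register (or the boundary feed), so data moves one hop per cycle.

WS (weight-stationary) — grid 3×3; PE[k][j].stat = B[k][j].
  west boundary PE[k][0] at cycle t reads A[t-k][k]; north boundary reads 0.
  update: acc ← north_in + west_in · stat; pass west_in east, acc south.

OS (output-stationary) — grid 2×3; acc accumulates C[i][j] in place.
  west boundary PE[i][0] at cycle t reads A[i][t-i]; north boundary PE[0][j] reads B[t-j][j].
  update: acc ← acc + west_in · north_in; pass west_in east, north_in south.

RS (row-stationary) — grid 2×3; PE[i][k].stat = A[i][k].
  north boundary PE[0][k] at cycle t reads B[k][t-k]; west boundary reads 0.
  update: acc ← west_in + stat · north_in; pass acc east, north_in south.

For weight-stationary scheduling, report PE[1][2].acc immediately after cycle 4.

WS 3×3: PE[1][2] cycle-by-cycle (with neighbour feeds):
  c0 r0c2: 0 / 0 / 0
  c0 r1c1: 0 / 0 / 0
  c0 r1c2: 0 / 0 / 0
  c1 r0c2: 0 / 0 / 0
  c1 r1c1: 0 / 0 / 0
  c1 r1c2: 0 / 0 / 0
  c2 r0c2: 40 / 5 / 40
  c2 r1c1: 37 / 3 / 37
  c2 r1c2: 0 / 0 / 0
  c3 r0c2: 8 / 1 / 8
  c3 r1c1: 41 / 9 / 41
  c3 r1c2: 58 / 3 / 58
  c4 r0c2: 0 / 0 / 0
  c4 r1c1: 0 / 0 / 0
  c4 r1c2: 62 / 9 / 62

PE[1][2].acc = 62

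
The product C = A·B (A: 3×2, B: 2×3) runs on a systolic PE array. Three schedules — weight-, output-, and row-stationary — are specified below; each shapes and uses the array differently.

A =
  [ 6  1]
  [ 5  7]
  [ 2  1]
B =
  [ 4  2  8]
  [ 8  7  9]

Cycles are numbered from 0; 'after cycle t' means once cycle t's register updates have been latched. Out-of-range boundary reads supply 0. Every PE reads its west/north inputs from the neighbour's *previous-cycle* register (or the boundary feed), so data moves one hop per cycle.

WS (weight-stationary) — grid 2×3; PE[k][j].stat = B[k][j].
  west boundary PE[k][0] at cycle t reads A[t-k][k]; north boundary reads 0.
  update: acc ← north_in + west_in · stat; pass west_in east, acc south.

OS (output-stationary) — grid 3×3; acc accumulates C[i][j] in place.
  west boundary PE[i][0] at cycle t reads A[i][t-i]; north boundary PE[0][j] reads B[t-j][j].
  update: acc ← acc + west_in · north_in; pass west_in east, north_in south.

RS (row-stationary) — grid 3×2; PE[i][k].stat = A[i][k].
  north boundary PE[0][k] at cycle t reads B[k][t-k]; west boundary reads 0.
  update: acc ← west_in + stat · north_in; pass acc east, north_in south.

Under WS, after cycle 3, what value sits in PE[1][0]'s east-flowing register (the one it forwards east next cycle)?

register = 1

WS on a 2×3 grid — tracing PE[1][0] and its feeders:
  c0 r0c0: 24 / 6 / 24
  c0 r1c0: 0 / 0 / 0
  c1 r0c0: 20 / 5 / 20
  c1 r1c0: 32 / 1 / 32
  c2 r0c0: 8 / 2 / 8
  c2 r1c0: 76 / 7 / 76
  c3 r0c0: 0 / 0 / 0
  c3 r1c0: 16 / 1 / 16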